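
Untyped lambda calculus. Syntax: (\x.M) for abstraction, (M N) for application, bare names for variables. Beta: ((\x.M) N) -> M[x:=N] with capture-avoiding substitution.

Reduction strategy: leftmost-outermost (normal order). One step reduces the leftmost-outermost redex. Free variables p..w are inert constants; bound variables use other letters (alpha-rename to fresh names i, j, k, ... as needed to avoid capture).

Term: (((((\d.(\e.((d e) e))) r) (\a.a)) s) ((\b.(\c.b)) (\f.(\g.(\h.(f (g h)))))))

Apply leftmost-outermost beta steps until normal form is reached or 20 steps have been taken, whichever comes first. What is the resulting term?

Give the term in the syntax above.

Answer: ((((r (\a.a)) (\a.a)) s) (\c.(\f.(\g.(\h.(f (g h)))))))

Derivation:
Step 0: (((((\d.(\e.((d e) e))) r) (\a.a)) s) ((\b.(\c.b)) (\f.(\g.(\h.(f (g h)))))))
Step 1: ((((\e.((r e) e)) (\a.a)) s) ((\b.(\c.b)) (\f.(\g.(\h.(f (g h)))))))
Step 2: ((((r (\a.a)) (\a.a)) s) ((\b.(\c.b)) (\f.(\g.(\h.(f (g h)))))))
Step 3: ((((r (\a.a)) (\a.a)) s) (\c.(\f.(\g.(\h.(f (g h)))))))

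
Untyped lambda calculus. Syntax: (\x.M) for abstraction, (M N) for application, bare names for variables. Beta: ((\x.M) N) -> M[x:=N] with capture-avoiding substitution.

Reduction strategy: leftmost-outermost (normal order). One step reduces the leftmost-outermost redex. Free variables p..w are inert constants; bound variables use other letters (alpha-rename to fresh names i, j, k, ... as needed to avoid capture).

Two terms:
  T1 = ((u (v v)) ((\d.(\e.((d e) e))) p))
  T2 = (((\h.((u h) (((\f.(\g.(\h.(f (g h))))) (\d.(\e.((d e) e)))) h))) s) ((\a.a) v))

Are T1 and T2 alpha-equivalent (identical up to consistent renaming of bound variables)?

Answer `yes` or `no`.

Answer: no

Derivation:
Term 1: ((u (v v)) ((\d.(\e.((d e) e))) p))
Term 2: (((\h.((u h) (((\f.(\g.(\h.(f (g h))))) (\d.(\e.((d e) e)))) h))) s) ((\a.a) v))
Alpha-equivalence: compare structure up to binder renaming.
Result: False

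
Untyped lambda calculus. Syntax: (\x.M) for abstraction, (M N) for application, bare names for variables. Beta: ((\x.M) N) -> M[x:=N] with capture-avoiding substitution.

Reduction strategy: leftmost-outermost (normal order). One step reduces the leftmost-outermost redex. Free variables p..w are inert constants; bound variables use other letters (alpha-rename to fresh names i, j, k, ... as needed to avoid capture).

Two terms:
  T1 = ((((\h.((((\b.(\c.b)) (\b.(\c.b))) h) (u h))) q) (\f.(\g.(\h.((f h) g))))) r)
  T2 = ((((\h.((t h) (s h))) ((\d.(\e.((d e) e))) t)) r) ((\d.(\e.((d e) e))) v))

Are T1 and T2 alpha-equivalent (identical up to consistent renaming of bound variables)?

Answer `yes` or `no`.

Answer: no

Derivation:
Term 1: ((((\h.((((\b.(\c.b)) (\b.(\c.b))) h) (u h))) q) (\f.(\g.(\h.((f h) g))))) r)
Term 2: ((((\h.((t h) (s h))) ((\d.(\e.((d e) e))) t)) r) ((\d.(\e.((d e) e))) v))
Alpha-equivalence: compare structure up to binder renaming.
Result: False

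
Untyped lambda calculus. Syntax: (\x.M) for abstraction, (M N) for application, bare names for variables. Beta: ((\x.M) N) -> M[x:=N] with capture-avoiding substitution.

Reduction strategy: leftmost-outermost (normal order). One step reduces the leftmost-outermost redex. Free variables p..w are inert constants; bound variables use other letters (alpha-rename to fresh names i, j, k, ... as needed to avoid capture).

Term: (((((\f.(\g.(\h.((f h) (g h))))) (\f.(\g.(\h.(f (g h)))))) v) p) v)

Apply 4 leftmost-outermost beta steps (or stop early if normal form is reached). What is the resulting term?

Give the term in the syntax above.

Answer: (((\g.(\h.(p (g h)))) (v p)) v)

Derivation:
Step 0: (((((\f.(\g.(\h.((f h) (g h))))) (\f.(\g.(\h.(f (g h)))))) v) p) v)
Step 1: ((((\g.(\h.(((\f.(\g.(\h.(f (g h))))) h) (g h)))) v) p) v)
Step 2: (((\h.(((\f.(\g.(\h.(f (g h))))) h) (v h))) p) v)
Step 3: ((((\f.(\g.(\h.(f (g h))))) p) (v p)) v)
Step 4: (((\g.(\h.(p (g h)))) (v p)) v)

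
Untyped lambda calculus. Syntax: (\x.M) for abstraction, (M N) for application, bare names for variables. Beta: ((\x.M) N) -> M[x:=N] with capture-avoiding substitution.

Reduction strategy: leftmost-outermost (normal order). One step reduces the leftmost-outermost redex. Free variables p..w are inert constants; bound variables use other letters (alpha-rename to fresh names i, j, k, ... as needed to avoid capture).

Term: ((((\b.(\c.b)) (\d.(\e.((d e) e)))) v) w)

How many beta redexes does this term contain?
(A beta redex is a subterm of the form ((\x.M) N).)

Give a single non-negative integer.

Term: ((((\b.(\c.b)) (\d.(\e.((d e) e)))) v) w)
  Redex: ((\b.(\c.b)) (\d.(\e.((d e) e))))
Total redexes: 1

Answer: 1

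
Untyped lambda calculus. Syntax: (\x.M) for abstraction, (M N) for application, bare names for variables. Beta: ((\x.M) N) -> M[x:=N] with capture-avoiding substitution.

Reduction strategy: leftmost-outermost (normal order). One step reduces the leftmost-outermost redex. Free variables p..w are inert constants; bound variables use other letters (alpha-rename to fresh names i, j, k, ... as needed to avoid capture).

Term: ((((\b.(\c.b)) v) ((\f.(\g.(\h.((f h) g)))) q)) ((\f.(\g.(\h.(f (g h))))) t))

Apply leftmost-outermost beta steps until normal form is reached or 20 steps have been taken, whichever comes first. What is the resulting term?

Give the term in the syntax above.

Step 0: ((((\b.(\c.b)) v) ((\f.(\g.(\h.((f h) g)))) q)) ((\f.(\g.(\h.(f (g h))))) t))
Step 1: (((\c.v) ((\f.(\g.(\h.((f h) g)))) q)) ((\f.(\g.(\h.(f (g h))))) t))
Step 2: (v ((\f.(\g.(\h.(f (g h))))) t))
Step 3: (v (\g.(\h.(t (g h)))))

Answer: (v (\g.(\h.(t (g h)))))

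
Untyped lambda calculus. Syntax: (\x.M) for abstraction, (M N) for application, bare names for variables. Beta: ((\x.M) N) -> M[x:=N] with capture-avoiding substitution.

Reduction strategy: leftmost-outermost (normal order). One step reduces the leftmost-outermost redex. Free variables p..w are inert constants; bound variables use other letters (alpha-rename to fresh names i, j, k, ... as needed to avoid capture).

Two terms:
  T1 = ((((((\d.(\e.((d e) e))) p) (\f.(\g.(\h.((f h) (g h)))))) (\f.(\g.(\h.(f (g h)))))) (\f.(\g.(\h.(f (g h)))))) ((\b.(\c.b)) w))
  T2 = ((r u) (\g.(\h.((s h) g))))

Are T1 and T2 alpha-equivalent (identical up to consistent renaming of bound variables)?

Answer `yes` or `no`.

Answer: no

Derivation:
Term 1: ((((((\d.(\e.((d e) e))) p) (\f.(\g.(\h.((f h) (g h)))))) (\f.(\g.(\h.(f (g h)))))) (\f.(\g.(\h.(f (g h)))))) ((\b.(\c.b)) w))
Term 2: ((r u) (\g.(\h.((s h) g))))
Alpha-equivalence: compare structure up to binder renaming.
Result: False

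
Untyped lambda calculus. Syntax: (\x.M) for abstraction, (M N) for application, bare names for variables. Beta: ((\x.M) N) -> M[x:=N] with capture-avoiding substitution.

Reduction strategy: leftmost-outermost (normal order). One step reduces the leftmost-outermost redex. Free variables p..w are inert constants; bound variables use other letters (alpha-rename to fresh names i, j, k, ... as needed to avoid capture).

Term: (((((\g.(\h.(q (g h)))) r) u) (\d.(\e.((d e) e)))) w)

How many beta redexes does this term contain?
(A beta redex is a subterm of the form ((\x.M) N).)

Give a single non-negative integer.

Answer: 1

Derivation:
Term: (((((\g.(\h.(q (g h)))) r) u) (\d.(\e.((d e) e)))) w)
  Redex: ((\g.(\h.(q (g h)))) r)
Total redexes: 1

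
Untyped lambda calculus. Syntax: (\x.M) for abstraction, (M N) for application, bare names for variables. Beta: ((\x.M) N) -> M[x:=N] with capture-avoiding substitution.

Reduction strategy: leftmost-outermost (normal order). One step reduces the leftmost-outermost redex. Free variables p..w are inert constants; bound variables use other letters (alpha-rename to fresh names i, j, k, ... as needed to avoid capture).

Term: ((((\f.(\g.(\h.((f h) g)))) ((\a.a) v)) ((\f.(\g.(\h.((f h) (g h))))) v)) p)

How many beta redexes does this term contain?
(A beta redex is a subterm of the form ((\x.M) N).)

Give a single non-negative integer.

Term: ((((\f.(\g.(\h.((f h) g)))) ((\a.a) v)) ((\f.(\g.(\h.((f h) (g h))))) v)) p)
  Redex: ((\f.(\g.(\h.((f h) g)))) ((\a.a) v))
  Redex: ((\a.a) v)
  Redex: ((\f.(\g.(\h.((f h) (g h))))) v)
Total redexes: 3

Answer: 3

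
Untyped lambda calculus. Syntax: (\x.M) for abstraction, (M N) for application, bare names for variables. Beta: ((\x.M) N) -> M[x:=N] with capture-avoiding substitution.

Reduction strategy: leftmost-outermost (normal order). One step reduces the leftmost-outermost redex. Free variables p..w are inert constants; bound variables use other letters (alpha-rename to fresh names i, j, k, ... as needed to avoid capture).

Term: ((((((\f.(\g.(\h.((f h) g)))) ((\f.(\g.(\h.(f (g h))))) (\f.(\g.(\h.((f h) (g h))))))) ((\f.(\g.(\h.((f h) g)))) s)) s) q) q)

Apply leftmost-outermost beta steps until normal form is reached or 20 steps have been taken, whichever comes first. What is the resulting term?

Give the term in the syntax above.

Step 0: ((((((\f.(\g.(\h.((f h) g)))) ((\f.(\g.(\h.(f (g h))))) (\f.(\g.(\h.((f h) (g h))))))) ((\f.(\g.(\h.((f h) g)))) s)) s) q) q)
Step 1: (((((\g.(\h.((((\f.(\g.(\h.(f (g h))))) (\f.(\g.(\h.((f h) (g h)))))) h) g))) ((\f.(\g.(\h.((f h) g)))) s)) s) q) q)
Step 2: ((((\h.((((\f.(\g.(\h.(f (g h))))) (\f.(\g.(\h.((f h) (g h)))))) h) ((\f.(\g.(\h.((f h) g)))) s))) s) q) q)
Step 3: ((((((\f.(\g.(\h.(f (g h))))) (\f.(\g.(\h.((f h) (g h)))))) s) ((\f.(\g.(\h.((f h) g)))) s)) q) q)
Step 4: (((((\g.(\h.((\f.(\g.(\h.((f h) (g h))))) (g h)))) s) ((\f.(\g.(\h.((f h) g)))) s)) q) q)
Step 5: ((((\h.((\f.(\g.(\h.((f h) (g h))))) (s h))) ((\f.(\g.(\h.((f h) g)))) s)) q) q)
Step 6: ((((\f.(\g.(\h.((f h) (g h))))) (s ((\f.(\g.(\h.((f h) g)))) s))) q) q)
Step 7: (((\g.(\h.(((s ((\f.(\g.(\h.((f h) g)))) s)) h) (g h)))) q) q)
Step 8: ((\h.(((s ((\f.(\g.(\h.((f h) g)))) s)) h) (q h))) q)
Step 9: (((s ((\f.(\g.(\h.((f h) g)))) s)) q) (q q))
Step 10: (((s (\g.(\h.((s h) g)))) q) (q q))

Answer: (((s (\g.(\h.((s h) g)))) q) (q q))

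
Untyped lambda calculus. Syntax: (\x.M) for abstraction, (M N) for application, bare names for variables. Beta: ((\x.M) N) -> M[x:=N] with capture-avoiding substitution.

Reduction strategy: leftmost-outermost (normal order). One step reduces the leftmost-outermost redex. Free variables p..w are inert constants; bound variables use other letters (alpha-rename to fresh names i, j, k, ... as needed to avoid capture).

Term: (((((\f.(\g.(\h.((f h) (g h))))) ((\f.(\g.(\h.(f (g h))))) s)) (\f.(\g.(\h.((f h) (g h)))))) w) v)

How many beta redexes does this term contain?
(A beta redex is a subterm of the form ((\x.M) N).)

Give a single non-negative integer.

Term: (((((\f.(\g.(\h.((f h) (g h))))) ((\f.(\g.(\h.(f (g h))))) s)) (\f.(\g.(\h.((f h) (g h)))))) w) v)
  Redex: ((\f.(\g.(\h.((f h) (g h))))) ((\f.(\g.(\h.(f (g h))))) s))
  Redex: ((\f.(\g.(\h.(f (g h))))) s)
Total redexes: 2

Answer: 2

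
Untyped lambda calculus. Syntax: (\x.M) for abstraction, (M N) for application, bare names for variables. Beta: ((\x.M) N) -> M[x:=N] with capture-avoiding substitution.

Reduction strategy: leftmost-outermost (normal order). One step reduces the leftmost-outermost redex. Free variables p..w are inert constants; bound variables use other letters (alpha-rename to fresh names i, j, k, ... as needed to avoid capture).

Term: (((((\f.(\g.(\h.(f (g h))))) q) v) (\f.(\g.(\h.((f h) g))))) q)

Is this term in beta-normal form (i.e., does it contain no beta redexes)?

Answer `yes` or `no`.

Term: (((((\f.(\g.(\h.(f (g h))))) q) v) (\f.(\g.(\h.((f h) g))))) q)
Found 1 beta redex(es).

Answer: no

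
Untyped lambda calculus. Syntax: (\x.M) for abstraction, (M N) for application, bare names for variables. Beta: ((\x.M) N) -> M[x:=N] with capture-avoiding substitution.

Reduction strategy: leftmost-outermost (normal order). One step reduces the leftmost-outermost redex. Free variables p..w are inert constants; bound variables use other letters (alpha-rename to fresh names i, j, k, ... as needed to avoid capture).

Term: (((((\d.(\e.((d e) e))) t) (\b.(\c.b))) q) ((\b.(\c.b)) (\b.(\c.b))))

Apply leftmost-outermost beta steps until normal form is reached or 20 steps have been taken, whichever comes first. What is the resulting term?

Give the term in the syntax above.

Step 0: (((((\d.(\e.((d e) e))) t) (\b.(\c.b))) q) ((\b.(\c.b)) (\b.(\c.b))))
Step 1: ((((\e.((t e) e)) (\b.(\c.b))) q) ((\b.(\c.b)) (\b.(\c.b))))
Step 2: ((((t (\b.(\c.b))) (\b.(\c.b))) q) ((\b.(\c.b)) (\b.(\c.b))))
Step 3: ((((t (\b.(\c.b))) (\b.(\c.b))) q) (\c.(\b.(\c.b))))

Answer: ((((t (\b.(\c.b))) (\b.(\c.b))) q) (\c.(\b.(\c.b))))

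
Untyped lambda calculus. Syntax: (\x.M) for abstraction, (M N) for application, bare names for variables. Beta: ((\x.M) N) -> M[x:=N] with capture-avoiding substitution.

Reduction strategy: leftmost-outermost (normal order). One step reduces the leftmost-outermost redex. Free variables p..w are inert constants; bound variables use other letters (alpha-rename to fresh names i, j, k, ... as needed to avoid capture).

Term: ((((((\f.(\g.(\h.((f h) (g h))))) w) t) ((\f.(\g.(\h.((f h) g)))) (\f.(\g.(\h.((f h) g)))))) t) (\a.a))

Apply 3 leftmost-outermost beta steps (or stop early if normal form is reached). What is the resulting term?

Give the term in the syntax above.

Step 0: ((((((\f.(\g.(\h.((f h) (g h))))) w) t) ((\f.(\g.(\h.((f h) g)))) (\f.(\g.(\h.((f h) g)))))) t) (\a.a))
Step 1: (((((\g.(\h.((w h) (g h)))) t) ((\f.(\g.(\h.((f h) g)))) (\f.(\g.(\h.((f h) g)))))) t) (\a.a))
Step 2: ((((\h.((w h) (t h))) ((\f.(\g.(\h.((f h) g)))) (\f.(\g.(\h.((f h) g)))))) t) (\a.a))
Step 3: ((((w ((\f.(\g.(\h.((f h) g)))) (\f.(\g.(\h.((f h) g)))))) (t ((\f.(\g.(\h.((f h) g)))) (\f.(\g.(\h.((f h) g))))))) t) (\a.a))

Answer: ((((w ((\f.(\g.(\h.((f h) g)))) (\f.(\g.(\h.((f h) g)))))) (t ((\f.(\g.(\h.((f h) g)))) (\f.(\g.(\h.((f h) g))))))) t) (\a.a))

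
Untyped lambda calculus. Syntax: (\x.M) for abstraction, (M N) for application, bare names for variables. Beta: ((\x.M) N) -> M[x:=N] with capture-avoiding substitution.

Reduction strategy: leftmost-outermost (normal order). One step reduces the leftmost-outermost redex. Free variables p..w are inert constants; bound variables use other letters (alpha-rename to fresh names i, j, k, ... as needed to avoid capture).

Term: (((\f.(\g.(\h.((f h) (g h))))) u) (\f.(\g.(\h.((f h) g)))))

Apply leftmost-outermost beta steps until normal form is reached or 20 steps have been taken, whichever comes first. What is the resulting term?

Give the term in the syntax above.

Answer: (\h.((u h) (\g.(\i.((h i) g)))))

Derivation:
Step 0: (((\f.(\g.(\h.((f h) (g h))))) u) (\f.(\g.(\h.((f h) g)))))
Step 1: ((\g.(\h.((u h) (g h)))) (\f.(\g.(\h.((f h) g)))))
Step 2: (\h.((u h) ((\f.(\g.(\h.((f h) g)))) h)))
Step 3: (\h.((u h) (\g.(\i.((h i) g)))))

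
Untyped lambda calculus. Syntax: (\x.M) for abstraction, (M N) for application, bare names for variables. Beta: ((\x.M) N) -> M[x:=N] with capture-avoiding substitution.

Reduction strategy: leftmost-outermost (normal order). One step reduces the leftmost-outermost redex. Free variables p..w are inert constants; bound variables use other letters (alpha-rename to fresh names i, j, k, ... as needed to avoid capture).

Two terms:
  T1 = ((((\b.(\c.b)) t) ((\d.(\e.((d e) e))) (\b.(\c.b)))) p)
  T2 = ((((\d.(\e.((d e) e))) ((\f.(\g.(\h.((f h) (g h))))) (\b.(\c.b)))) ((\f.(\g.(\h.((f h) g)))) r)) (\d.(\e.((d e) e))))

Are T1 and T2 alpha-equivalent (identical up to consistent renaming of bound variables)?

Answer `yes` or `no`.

Answer: no

Derivation:
Term 1: ((((\b.(\c.b)) t) ((\d.(\e.((d e) e))) (\b.(\c.b)))) p)
Term 2: ((((\d.(\e.((d e) e))) ((\f.(\g.(\h.((f h) (g h))))) (\b.(\c.b)))) ((\f.(\g.(\h.((f h) g)))) r)) (\d.(\e.((d e) e))))
Alpha-equivalence: compare structure up to binder renaming.
Result: False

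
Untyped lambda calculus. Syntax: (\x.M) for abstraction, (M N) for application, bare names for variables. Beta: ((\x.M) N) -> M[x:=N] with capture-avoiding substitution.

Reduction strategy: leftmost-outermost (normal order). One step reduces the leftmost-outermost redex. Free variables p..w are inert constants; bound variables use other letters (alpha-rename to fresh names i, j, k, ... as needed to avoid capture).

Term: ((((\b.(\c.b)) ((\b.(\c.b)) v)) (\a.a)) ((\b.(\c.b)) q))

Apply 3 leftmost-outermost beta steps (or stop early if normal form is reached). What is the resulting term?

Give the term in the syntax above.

Answer: ((\c.v) ((\b.(\c.b)) q))

Derivation:
Step 0: ((((\b.(\c.b)) ((\b.(\c.b)) v)) (\a.a)) ((\b.(\c.b)) q))
Step 1: (((\c.((\b.(\c.b)) v)) (\a.a)) ((\b.(\c.b)) q))
Step 2: (((\b.(\c.b)) v) ((\b.(\c.b)) q))
Step 3: ((\c.v) ((\b.(\c.b)) q))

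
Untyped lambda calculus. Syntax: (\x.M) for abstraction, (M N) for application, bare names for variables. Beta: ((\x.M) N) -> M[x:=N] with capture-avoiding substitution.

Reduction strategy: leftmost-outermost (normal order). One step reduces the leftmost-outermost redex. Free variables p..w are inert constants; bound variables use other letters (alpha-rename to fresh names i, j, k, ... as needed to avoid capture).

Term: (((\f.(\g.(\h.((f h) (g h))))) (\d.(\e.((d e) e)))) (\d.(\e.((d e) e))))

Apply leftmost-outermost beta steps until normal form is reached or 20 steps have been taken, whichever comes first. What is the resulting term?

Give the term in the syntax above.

Step 0: (((\f.(\g.(\h.((f h) (g h))))) (\d.(\e.((d e) e)))) (\d.(\e.((d e) e))))
Step 1: ((\g.(\h.(((\d.(\e.((d e) e))) h) (g h)))) (\d.(\e.((d e) e))))
Step 2: (\h.(((\d.(\e.((d e) e))) h) ((\d.(\e.((d e) e))) h)))
Step 3: (\h.((\e.((h e) e)) ((\d.(\e.((d e) e))) h)))
Step 4: (\h.((h ((\d.(\e.((d e) e))) h)) ((\d.(\e.((d e) e))) h)))
Step 5: (\h.((h (\e.((h e) e))) ((\d.(\e.((d e) e))) h)))
Step 6: (\h.((h (\e.((h e) e))) (\e.((h e) e))))

Answer: (\h.((h (\e.((h e) e))) (\e.((h e) e))))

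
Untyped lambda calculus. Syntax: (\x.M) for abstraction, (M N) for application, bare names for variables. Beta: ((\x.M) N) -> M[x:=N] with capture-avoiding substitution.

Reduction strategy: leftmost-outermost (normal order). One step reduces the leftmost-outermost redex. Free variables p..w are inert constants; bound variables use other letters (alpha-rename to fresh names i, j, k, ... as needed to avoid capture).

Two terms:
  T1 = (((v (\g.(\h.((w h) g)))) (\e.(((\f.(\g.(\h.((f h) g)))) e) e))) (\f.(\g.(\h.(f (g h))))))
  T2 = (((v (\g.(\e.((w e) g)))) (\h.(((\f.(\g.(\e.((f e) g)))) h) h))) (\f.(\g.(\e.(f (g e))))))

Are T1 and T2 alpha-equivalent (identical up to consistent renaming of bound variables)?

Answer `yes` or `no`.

Term 1: (((v (\g.(\h.((w h) g)))) (\e.(((\f.(\g.(\h.((f h) g)))) e) e))) (\f.(\g.(\h.(f (g h))))))
Term 2: (((v (\g.(\e.((w e) g)))) (\h.(((\f.(\g.(\e.((f e) g)))) h) h))) (\f.(\g.(\e.(f (g e))))))
Alpha-equivalence: compare structure up to binder renaming.
Result: True

Answer: yes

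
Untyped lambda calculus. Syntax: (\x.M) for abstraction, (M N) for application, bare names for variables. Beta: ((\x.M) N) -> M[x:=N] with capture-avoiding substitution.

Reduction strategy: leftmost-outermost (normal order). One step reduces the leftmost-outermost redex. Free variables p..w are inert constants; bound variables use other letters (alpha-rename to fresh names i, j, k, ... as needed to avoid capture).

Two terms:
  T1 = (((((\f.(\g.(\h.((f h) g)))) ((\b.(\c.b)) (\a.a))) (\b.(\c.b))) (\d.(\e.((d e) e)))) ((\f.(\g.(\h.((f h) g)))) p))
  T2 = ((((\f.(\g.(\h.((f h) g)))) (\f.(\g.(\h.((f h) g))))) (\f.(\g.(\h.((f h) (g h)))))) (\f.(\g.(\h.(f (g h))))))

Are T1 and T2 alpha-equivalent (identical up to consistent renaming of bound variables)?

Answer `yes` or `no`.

Answer: no

Derivation:
Term 1: (((((\f.(\g.(\h.((f h) g)))) ((\b.(\c.b)) (\a.a))) (\b.(\c.b))) (\d.(\e.((d e) e)))) ((\f.(\g.(\h.((f h) g)))) p))
Term 2: ((((\f.(\g.(\h.((f h) g)))) (\f.(\g.(\h.((f h) g))))) (\f.(\g.(\h.((f h) (g h)))))) (\f.(\g.(\h.(f (g h))))))
Alpha-equivalence: compare structure up to binder renaming.
Result: False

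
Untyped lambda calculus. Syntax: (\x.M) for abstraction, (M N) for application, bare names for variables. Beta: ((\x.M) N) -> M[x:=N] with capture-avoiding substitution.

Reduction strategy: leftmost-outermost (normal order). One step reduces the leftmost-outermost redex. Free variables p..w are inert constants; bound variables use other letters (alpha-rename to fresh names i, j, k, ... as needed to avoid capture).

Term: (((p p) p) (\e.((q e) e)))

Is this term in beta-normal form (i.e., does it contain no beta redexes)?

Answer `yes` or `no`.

Answer: yes

Derivation:
Term: (((p p) p) (\e.((q e) e)))
No beta redexes found.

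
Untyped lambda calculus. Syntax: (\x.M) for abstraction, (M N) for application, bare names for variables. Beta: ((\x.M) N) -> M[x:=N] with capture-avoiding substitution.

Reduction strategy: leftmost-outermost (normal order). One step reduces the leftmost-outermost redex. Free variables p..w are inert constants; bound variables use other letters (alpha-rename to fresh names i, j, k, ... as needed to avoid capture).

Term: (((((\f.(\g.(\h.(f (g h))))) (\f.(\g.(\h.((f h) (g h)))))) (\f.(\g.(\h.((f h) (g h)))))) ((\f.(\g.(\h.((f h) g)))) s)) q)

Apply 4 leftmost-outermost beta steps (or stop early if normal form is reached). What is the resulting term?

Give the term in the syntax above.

Step 0: (((((\f.(\g.(\h.(f (g h))))) (\f.(\g.(\h.((f h) (g h)))))) (\f.(\g.(\h.((f h) (g h)))))) ((\f.(\g.(\h.((f h) g)))) s)) q)
Step 1: ((((\g.(\h.((\f.(\g.(\h.((f h) (g h))))) (g h)))) (\f.(\g.(\h.((f h) (g h)))))) ((\f.(\g.(\h.((f h) g)))) s)) q)
Step 2: (((\h.((\f.(\g.(\h.((f h) (g h))))) ((\f.(\g.(\h.((f h) (g h))))) h))) ((\f.(\g.(\h.((f h) g)))) s)) q)
Step 3: (((\f.(\g.(\h.((f h) (g h))))) ((\f.(\g.(\h.((f h) (g h))))) ((\f.(\g.(\h.((f h) g)))) s))) q)
Step 4: ((\g.(\h.((((\f.(\g.(\h.((f h) (g h))))) ((\f.(\g.(\h.((f h) g)))) s)) h) (g h)))) q)

Answer: ((\g.(\h.((((\f.(\g.(\h.((f h) (g h))))) ((\f.(\g.(\h.((f h) g)))) s)) h) (g h)))) q)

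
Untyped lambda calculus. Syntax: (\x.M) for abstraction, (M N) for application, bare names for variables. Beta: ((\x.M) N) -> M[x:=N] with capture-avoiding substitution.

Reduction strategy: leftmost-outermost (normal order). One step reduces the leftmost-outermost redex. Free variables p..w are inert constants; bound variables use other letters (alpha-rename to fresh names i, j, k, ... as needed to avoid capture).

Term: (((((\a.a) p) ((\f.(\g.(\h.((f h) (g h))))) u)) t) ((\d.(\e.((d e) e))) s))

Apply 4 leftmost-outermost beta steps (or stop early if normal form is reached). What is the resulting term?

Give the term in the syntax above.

Answer: (((p (\g.(\h.((u h) (g h))))) t) (\e.((s e) e)))

Derivation:
Step 0: (((((\a.a) p) ((\f.(\g.(\h.((f h) (g h))))) u)) t) ((\d.(\e.((d e) e))) s))
Step 1: (((p ((\f.(\g.(\h.((f h) (g h))))) u)) t) ((\d.(\e.((d e) e))) s))
Step 2: (((p (\g.(\h.((u h) (g h))))) t) ((\d.(\e.((d e) e))) s))
Step 3: (((p (\g.(\h.((u h) (g h))))) t) (\e.((s e) e)))
Step 4: (normal form reached)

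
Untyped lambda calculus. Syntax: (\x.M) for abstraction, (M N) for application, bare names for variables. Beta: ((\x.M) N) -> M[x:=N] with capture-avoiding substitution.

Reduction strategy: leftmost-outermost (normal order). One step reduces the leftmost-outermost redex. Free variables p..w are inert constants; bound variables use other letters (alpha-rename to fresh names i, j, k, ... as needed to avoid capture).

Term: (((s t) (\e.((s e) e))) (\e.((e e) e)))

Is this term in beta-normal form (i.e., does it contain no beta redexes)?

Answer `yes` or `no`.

Term: (((s t) (\e.((s e) e))) (\e.((e e) e)))
No beta redexes found.

Answer: yes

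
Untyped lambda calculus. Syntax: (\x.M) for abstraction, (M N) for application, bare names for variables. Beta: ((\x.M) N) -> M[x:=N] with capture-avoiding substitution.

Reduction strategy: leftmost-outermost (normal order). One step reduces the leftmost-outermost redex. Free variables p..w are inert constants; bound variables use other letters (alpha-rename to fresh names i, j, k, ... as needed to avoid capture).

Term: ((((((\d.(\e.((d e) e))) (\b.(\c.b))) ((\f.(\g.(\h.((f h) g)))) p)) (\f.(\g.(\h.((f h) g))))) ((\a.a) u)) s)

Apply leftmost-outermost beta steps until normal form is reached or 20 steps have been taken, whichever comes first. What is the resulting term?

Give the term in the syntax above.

Answer: (((p u) (\f.(\g.(\h.((f h) g))))) s)

Derivation:
Step 0: ((((((\d.(\e.((d e) e))) (\b.(\c.b))) ((\f.(\g.(\h.((f h) g)))) p)) (\f.(\g.(\h.((f h) g))))) ((\a.a) u)) s)
Step 1: (((((\e.(((\b.(\c.b)) e) e)) ((\f.(\g.(\h.((f h) g)))) p)) (\f.(\g.(\h.((f h) g))))) ((\a.a) u)) s)
Step 2: ((((((\b.(\c.b)) ((\f.(\g.(\h.((f h) g)))) p)) ((\f.(\g.(\h.((f h) g)))) p)) (\f.(\g.(\h.((f h) g))))) ((\a.a) u)) s)
Step 3: (((((\c.((\f.(\g.(\h.((f h) g)))) p)) ((\f.(\g.(\h.((f h) g)))) p)) (\f.(\g.(\h.((f h) g))))) ((\a.a) u)) s)
Step 4: (((((\f.(\g.(\h.((f h) g)))) p) (\f.(\g.(\h.((f h) g))))) ((\a.a) u)) s)
Step 5: ((((\g.(\h.((p h) g))) (\f.(\g.(\h.((f h) g))))) ((\a.a) u)) s)
Step 6: (((\h.((p h) (\f.(\g.(\h.((f h) g)))))) ((\a.a) u)) s)
Step 7: (((p ((\a.a) u)) (\f.(\g.(\h.((f h) g))))) s)
Step 8: (((p u) (\f.(\g.(\h.((f h) g))))) s)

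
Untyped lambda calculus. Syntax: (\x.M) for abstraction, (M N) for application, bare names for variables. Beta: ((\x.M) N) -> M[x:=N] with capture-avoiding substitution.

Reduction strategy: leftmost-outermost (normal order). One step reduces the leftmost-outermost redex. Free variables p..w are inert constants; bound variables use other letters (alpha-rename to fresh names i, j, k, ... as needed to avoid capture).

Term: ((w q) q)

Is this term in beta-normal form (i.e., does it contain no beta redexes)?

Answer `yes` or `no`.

Answer: yes

Derivation:
Term: ((w q) q)
No beta redexes found.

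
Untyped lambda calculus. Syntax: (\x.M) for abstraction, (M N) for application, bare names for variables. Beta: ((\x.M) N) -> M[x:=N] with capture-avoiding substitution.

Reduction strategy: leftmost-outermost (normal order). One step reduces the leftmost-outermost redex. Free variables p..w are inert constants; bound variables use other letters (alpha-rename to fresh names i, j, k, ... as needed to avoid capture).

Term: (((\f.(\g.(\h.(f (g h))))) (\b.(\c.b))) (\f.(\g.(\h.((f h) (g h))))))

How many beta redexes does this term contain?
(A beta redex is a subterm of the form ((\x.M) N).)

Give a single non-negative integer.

Term: (((\f.(\g.(\h.(f (g h))))) (\b.(\c.b))) (\f.(\g.(\h.((f h) (g h))))))
  Redex: ((\f.(\g.(\h.(f (g h))))) (\b.(\c.b)))
Total redexes: 1

Answer: 1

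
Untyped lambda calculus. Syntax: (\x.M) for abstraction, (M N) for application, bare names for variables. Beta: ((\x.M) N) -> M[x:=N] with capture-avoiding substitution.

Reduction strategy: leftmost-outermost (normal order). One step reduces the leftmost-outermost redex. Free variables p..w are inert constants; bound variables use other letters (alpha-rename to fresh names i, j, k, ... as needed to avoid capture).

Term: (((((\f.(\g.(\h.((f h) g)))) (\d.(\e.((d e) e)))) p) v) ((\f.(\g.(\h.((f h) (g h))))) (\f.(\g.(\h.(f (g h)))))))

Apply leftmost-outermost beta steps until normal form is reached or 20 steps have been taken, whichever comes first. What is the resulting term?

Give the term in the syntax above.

Answer: (((v p) p) (\g.(\h.(\i.(h ((g h) i))))))

Derivation:
Step 0: (((((\f.(\g.(\h.((f h) g)))) (\d.(\e.((d e) e)))) p) v) ((\f.(\g.(\h.((f h) (g h))))) (\f.(\g.(\h.(f (g h)))))))
Step 1: ((((\g.(\h.(((\d.(\e.((d e) e))) h) g))) p) v) ((\f.(\g.(\h.((f h) (g h))))) (\f.(\g.(\h.(f (g h)))))))
Step 2: (((\h.(((\d.(\e.((d e) e))) h) p)) v) ((\f.(\g.(\h.((f h) (g h))))) (\f.(\g.(\h.(f (g h)))))))
Step 3: ((((\d.(\e.((d e) e))) v) p) ((\f.(\g.(\h.((f h) (g h))))) (\f.(\g.(\h.(f (g h)))))))
Step 4: (((\e.((v e) e)) p) ((\f.(\g.(\h.((f h) (g h))))) (\f.(\g.(\h.(f (g h)))))))
Step 5: (((v p) p) ((\f.(\g.(\h.((f h) (g h))))) (\f.(\g.(\h.(f (g h)))))))
Step 6: (((v p) p) (\g.(\h.(((\f.(\g.(\h.(f (g h))))) h) (g h)))))
Step 7: (((v p) p) (\g.(\h.((\g.(\i.(h (g i)))) (g h)))))
Step 8: (((v p) p) (\g.(\h.(\i.(h ((g h) i))))))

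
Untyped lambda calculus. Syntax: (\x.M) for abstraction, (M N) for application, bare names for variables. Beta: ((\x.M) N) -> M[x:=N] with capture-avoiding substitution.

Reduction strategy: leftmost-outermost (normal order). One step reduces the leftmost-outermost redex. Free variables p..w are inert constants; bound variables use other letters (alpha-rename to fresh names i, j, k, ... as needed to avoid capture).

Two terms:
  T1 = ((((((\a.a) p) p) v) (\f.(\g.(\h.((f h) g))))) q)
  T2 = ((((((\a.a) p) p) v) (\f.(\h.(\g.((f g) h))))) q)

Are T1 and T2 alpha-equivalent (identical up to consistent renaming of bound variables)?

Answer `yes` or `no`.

Answer: yes

Derivation:
Term 1: ((((((\a.a) p) p) v) (\f.(\g.(\h.((f h) g))))) q)
Term 2: ((((((\a.a) p) p) v) (\f.(\h.(\g.((f g) h))))) q)
Alpha-equivalence: compare structure up to binder renaming.
Result: True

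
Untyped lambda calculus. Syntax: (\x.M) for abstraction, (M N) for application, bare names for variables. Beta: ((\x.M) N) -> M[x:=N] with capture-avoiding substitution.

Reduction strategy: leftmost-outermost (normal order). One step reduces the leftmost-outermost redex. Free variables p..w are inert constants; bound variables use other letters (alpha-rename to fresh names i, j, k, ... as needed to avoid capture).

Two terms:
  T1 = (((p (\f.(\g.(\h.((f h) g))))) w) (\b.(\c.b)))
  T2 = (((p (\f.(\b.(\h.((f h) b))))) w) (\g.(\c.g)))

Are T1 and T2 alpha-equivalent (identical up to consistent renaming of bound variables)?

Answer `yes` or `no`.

Answer: yes

Derivation:
Term 1: (((p (\f.(\g.(\h.((f h) g))))) w) (\b.(\c.b)))
Term 2: (((p (\f.(\b.(\h.((f h) b))))) w) (\g.(\c.g)))
Alpha-equivalence: compare structure up to binder renaming.
Result: True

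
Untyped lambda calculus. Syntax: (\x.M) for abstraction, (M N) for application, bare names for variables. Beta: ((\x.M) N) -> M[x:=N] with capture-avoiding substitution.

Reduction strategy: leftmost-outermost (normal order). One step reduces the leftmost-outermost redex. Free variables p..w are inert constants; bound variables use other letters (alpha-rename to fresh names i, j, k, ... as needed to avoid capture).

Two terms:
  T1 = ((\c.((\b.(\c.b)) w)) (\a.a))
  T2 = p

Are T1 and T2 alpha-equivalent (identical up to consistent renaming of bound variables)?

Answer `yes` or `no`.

Term 1: ((\c.((\b.(\c.b)) w)) (\a.a))
Term 2: p
Alpha-equivalence: compare structure up to binder renaming.
Result: False

Answer: no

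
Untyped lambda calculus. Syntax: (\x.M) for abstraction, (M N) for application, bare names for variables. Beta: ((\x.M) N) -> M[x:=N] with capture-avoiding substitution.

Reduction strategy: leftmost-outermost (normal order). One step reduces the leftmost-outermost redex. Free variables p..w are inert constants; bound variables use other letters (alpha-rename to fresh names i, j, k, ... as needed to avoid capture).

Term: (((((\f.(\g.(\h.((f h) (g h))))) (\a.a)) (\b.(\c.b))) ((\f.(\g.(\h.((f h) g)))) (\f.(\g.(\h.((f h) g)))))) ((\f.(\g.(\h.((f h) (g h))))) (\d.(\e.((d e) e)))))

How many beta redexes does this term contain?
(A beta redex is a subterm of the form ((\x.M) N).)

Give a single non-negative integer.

Answer: 3

Derivation:
Term: (((((\f.(\g.(\h.((f h) (g h))))) (\a.a)) (\b.(\c.b))) ((\f.(\g.(\h.((f h) g)))) (\f.(\g.(\h.((f h) g)))))) ((\f.(\g.(\h.((f h) (g h))))) (\d.(\e.((d e) e)))))
  Redex: ((\f.(\g.(\h.((f h) (g h))))) (\a.a))
  Redex: ((\f.(\g.(\h.((f h) g)))) (\f.(\g.(\h.((f h) g)))))
  Redex: ((\f.(\g.(\h.((f h) (g h))))) (\d.(\e.((d e) e))))
Total redexes: 3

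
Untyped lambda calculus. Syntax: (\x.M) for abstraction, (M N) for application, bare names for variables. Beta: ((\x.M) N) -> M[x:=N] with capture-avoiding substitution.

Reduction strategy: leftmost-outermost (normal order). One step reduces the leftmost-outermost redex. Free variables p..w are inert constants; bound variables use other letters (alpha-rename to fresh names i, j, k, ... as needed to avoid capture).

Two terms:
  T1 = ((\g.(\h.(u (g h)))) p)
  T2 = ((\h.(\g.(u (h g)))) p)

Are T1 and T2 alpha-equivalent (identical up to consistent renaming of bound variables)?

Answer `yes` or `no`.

Term 1: ((\g.(\h.(u (g h)))) p)
Term 2: ((\h.(\g.(u (h g)))) p)
Alpha-equivalence: compare structure up to binder renaming.
Result: True

Answer: yes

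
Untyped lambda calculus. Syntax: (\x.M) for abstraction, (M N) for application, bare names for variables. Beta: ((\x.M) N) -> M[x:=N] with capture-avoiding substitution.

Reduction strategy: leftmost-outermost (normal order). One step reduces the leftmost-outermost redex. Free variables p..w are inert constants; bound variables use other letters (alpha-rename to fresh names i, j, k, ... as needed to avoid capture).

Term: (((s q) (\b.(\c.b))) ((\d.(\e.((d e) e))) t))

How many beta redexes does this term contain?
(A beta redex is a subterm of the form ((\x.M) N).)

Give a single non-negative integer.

Answer: 1

Derivation:
Term: (((s q) (\b.(\c.b))) ((\d.(\e.((d e) e))) t))
  Redex: ((\d.(\e.((d e) e))) t)
Total redexes: 1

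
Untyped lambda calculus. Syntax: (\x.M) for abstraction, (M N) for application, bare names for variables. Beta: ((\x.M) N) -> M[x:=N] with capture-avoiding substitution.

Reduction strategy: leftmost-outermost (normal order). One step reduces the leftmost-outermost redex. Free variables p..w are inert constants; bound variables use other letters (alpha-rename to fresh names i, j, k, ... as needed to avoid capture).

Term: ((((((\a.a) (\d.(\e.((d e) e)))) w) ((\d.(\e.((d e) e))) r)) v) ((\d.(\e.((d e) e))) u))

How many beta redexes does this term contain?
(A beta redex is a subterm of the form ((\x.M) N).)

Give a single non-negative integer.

Term: ((((((\a.a) (\d.(\e.((d e) e)))) w) ((\d.(\e.((d e) e))) r)) v) ((\d.(\e.((d e) e))) u))
  Redex: ((\a.a) (\d.(\e.((d e) e))))
  Redex: ((\d.(\e.((d e) e))) r)
  Redex: ((\d.(\e.((d e) e))) u)
Total redexes: 3

Answer: 3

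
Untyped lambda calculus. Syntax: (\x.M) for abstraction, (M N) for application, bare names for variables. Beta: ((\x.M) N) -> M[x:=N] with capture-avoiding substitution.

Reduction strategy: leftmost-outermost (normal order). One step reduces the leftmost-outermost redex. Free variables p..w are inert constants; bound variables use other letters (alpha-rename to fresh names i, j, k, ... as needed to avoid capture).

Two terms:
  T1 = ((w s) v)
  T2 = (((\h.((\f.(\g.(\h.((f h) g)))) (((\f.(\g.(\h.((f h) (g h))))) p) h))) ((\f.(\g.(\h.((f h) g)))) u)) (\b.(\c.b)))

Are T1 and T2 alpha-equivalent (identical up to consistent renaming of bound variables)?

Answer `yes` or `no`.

Answer: no

Derivation:
Term 1: ((w s) v)
Term 2: (((\h.((\f.(\g.(\h.((f h) g)))) (((\f.(\g.(\h.((f h) (g h))))) p) h))) ((\f.(\g.(\h.((f h) g)))) u)) (\b.(\c.b)))
Alpha-equivalence: compare structure up to binder renaming.
Result: False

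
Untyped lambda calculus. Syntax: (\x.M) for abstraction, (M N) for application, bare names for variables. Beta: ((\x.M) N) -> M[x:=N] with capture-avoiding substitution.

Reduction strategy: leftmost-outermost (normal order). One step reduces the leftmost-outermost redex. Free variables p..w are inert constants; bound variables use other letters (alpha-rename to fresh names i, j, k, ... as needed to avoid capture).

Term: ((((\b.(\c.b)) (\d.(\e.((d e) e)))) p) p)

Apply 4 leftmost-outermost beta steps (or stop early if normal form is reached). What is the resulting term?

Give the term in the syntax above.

Answer: (\e.((p e) e))

Derivation:
Step 0: ((((\b.(\c.b)) (\d.(\e.((d e) e)))) p) p)
Step 1: (((\c.(\d.(\e.((d e) e)))) p) p)
Step 2: ((\d.(\e.((d e) e))) p)
Step 3: (\e.((p e) e))
Step 4: (normal form reached)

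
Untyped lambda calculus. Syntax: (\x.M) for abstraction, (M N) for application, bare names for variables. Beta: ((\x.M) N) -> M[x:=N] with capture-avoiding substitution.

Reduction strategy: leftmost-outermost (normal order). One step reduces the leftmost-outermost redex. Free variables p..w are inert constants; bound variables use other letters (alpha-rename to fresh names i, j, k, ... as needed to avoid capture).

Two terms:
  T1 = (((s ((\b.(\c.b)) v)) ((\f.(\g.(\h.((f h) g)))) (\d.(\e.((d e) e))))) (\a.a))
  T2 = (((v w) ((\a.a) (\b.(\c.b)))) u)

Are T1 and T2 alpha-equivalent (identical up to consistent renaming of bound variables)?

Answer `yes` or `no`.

Term 1: (((s ((\b.(\c.b)) v)) ((\f.(\g.(\h.((f h) g)))) (\d.(\e.((d e) e))))) (\a.a))
Term 2: (((v w) ((\a.a) (\b.(\c.b)))) u)
Alpha-equivalence: compare structure up to binder renaming.
Result: False

Answer: no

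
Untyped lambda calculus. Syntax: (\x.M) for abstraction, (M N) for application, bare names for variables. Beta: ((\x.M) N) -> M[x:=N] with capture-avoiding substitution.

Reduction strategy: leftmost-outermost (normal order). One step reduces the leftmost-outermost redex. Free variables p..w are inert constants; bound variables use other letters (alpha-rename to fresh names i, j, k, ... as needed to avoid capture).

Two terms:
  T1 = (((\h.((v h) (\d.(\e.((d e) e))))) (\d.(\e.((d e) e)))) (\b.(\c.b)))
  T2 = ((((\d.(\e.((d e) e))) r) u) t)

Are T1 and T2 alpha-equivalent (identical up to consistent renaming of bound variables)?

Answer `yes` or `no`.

Term 1: (((\h.((v h) (\d.(\e.((d e) e))))) (\d.(\e.((d e) e)))) (\b.(\c.b)))
Term 2: ((((\d.(\e.((d e) e))) r) u) t)
Alpha-equivalence: compare structure up to binder renaming.
Result: False

Answer: no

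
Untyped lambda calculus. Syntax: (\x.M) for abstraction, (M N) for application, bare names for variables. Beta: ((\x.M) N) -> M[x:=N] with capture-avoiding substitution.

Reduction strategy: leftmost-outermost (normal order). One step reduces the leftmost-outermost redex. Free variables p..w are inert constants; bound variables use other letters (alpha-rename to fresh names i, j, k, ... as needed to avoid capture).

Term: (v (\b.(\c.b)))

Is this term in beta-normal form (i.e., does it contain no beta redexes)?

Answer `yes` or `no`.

Term: (v (\b.(\c.b)))
No beta redexes found.

Answer: yes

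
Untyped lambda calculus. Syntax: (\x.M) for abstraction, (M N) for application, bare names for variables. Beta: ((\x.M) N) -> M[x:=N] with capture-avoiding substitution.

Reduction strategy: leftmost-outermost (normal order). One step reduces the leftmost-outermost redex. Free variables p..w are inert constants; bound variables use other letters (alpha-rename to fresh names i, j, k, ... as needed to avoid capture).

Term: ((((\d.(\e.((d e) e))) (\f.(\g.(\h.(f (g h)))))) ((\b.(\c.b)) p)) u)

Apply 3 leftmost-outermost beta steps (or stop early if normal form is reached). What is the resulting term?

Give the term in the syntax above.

Step 0: ((((\d.(\e.((d e) e))) (\f.(\g.(\h.(f (g h)))))) ((\b.(\c.b)) p)) u)
Step 1: (((\e.(((\f.(\g.(\h.(f (g h))))) e) e)) ((\b.(\c.b)) p)) u)
Step 2: ((((\f.(\g.(\h.(f (g h))))) ((\b.(\c.b)) p)) ((\b.(\c.b)) p)) u)
Step 3: (((\g.(\h.(((\b.(\c.b)) p) (g h)))) ((\b.(\c.b)) p)) u)

Answer: (((\g.(\h.(((\b.(\c.b)) p) (g h)))) ((\b.(\c.b)) p)) u)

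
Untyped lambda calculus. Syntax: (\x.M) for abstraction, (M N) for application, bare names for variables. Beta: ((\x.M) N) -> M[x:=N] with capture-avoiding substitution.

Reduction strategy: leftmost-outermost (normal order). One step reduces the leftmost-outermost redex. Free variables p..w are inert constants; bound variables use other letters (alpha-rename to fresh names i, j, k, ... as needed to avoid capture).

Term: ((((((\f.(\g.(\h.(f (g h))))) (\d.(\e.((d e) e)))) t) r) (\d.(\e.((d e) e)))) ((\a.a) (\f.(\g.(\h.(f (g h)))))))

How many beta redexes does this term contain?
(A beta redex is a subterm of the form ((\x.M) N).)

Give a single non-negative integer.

Term: ((((((\f.(\g.(\h.(f (g h))))) (\d.(\e.((d e) e)))) t) r) (\d.(\e.((d e) e)))) ((\a.a) (\f.(\g.(\h.(f (g h)))))))
  Redex: ((\f.(\g.(\h.(f (g h))))) (\d.(\e.((d e) e))))
  Redex: ((\a.a) (\f.(\g.(\h.(f (g h))))))
Total redexes: 2

Answer: 2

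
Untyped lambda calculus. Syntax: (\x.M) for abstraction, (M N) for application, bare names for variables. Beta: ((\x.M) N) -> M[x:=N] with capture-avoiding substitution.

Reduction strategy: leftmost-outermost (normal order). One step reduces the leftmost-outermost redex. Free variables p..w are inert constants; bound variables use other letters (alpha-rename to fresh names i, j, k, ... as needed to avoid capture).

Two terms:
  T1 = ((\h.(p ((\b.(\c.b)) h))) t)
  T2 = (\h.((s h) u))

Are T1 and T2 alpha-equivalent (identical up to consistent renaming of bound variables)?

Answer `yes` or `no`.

Answer: no

Derivation:
Term 1: ((\h.(p ((\b.(\c.b)) h))) t)
Term 2: (\h.((s h) u))
Alpha-equivalence: compare structure up to binder renaming.
Result: False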